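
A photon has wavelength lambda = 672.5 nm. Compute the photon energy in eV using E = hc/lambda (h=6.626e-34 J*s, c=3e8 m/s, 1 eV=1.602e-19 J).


E = hc / lambda
= (6.626e-34)(3e8) / (672.5e-9)
= 1.9878e-25 / 6.7250e-07
= 2.9558e-19 J
Converting to eV: 2.9558e-19 / 1.602e-19
= 1.8451 eV

1.8451


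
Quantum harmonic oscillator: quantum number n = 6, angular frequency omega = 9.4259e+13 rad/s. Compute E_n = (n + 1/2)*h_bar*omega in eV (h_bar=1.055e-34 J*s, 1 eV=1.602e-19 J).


E = (n + 1/2) * h_bar * omega
= (6 + 0.5) * 1.055e-34 * 9.4259e+13
= 6.5 * 9.9443e-21
= 6.4638e-20 J
= 0.4035 eV

0.4035


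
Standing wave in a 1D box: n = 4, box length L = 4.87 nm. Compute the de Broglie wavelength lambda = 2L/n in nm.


lambda = 2L / n
= 2 * 4.87 / 4
= 9.74 / 4
= 2.435 nm

2.435


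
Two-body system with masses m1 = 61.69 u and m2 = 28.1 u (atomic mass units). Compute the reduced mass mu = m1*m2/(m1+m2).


mu = m1 * m2 / (m1 + m2)
= 61.69 * 28.1 / (61.69 + 28.1)
= 1733.489 / 89.79
= 19.306 u

19.306


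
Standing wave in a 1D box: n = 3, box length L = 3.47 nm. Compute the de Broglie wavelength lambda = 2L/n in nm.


lambda = 2L / n
= 2 * 3.47 / 3
= 6.94 / 3
= 2.3133 nm

2.3133


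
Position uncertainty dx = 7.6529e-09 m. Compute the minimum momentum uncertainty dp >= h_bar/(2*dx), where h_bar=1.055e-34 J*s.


dp = h_bar / (2 * dx)
= 1.055e-34 / (2 * 7.6529e-09)
= 1.055e-34 / 1.5306e-08
= 6.8928e-27 kg*m/s

6.8928e-27


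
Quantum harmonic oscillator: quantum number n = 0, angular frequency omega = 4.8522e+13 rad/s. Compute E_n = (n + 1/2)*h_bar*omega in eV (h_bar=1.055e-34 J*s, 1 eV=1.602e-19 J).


E = (n + 1/2) * h_bar * omega
= (0 + 0.5) * 1.055e-34 * 4.8522e+13
= 0.5 * 5.1191e-21
= 2.5595e-21 J
= 0.016 eV

0.016


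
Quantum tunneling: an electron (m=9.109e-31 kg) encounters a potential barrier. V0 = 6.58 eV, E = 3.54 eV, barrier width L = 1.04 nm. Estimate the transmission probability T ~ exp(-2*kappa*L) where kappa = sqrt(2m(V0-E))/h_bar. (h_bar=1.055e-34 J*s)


V0 - E = 3.04 eV = 4.8701e-19 J
kappa = sqrt(2 * m * (V0-E)) / h_bar
= sqrt(2 * 9.109e-31 * 4.8701e-19) / 1.055e-34
= 8.9282e+09 /m
2*kappa*L = 2 * 8.9282e+09 * 1.04e-9
= 18.5707
T = exp(-18.5707) = 8.606547e-09

8.606547e-09


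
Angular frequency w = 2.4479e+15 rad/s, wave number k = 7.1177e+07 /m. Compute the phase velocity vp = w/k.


vp = w / k
= 2.4479e+15 / 7.1177e+07
= 3.4392e+07 m/s

3.4392e+07


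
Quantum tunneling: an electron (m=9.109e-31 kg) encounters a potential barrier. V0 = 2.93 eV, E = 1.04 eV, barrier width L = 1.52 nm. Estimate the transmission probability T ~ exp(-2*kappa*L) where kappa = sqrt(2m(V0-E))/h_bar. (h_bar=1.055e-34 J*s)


V0 - E = 1.89 eV = 3.0278e-19 J
kappa = sqrt(2 * m * (V0-E)) / h_bar
= sqrt(2 * 9.109e-31 * 3.0278e-19) / 1.055e-34
= 7.0398e+09 /m
2*kappa*L = 2 * 7.0398e+09 * 1.52e-9
= 21.401
T = exp(-21.401) = 5.077771e-10

5.077771e-10


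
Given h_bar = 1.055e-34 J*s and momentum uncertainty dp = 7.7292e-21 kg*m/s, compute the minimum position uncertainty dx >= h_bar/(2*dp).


dx = h_bar / (2 * dp)
= 1.055e-34 / (2 * 7.7292e-21)
= 1.055e-34 / 1.5458e-20
= 6.8248e-15 m

6.8248e-15


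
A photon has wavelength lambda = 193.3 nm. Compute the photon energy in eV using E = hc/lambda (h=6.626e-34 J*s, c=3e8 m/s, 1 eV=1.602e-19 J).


E = hc / lambda
= (6.626e-34)(3e8) / (193.3e-9)
= 1.9878e-25 / 1.9330e-07
= 1.0283e-18 J
Converting to eV: 1.0283e-18 / 1.602e-19
= 6.4192 eV

6.4192


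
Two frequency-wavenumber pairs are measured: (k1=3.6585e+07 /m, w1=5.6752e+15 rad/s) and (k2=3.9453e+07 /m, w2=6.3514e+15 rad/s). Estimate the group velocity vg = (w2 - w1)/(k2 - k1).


vg = (w2 - w1) / (k2 - k1)
= (6.3514e+15 - 5.6752e+15) / (3.9453e+07 - 3.6585e+07)
= 6.7620e+14 / 2.8680e+06
= 2.3577e+08 m/s

2.3577e+08


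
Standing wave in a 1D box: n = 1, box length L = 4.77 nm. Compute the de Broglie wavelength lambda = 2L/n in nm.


lambda = 2L / n
= 2 * 4.77 / 1
= 9.54 / 1
= 9.54 nm

9.54


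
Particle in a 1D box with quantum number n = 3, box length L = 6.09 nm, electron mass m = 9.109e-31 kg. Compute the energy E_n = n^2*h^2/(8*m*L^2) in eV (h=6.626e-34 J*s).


E = n^2 * h^2 / (8 * m * L^2)
= 3^2 * (6.626e-34)^2 / (8 * 9.109e-31 * (6.09e-9)^2)
= 9 * 4.3904e-67 / (8 * 9.109e-31 * 3.7088e-17)
= 1.4620e-20 J
= 0.0913 eV

0.0913


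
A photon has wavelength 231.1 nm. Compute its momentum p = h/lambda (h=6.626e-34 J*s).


p = h / lambda
= 6.626e-34 / (231.1e-9)
= 6.626e-34 / 2.3110e-07
= 2.8672e-27 kg*m/s

2.8672e-27


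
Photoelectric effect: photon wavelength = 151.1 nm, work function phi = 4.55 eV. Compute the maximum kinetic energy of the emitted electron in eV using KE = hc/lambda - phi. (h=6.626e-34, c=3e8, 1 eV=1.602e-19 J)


E_photon = hc / lambda
= (6.626e-34)(3e8) / (151.1e-9)
= 1.3156e-18 J
= 8.2119 eV
KE = E_photon - phi
= 8.2119 - 4.55
= 3.6619 eV

3.6619


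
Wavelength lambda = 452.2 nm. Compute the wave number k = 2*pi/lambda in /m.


k = 2 * pi / lambda
= 6.2832 / (452.2e-9)
= 6.2832 / 4.5220e-07
= 1.3895e+07 /m

1.3895e+07


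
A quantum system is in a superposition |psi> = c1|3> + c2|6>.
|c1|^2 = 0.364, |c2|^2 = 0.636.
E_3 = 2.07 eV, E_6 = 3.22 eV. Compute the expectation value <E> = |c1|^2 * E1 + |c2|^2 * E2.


<E> = |c1|^2 * E1 + |c2|^2 * E2
= 0.364 * 2.07 + 0.636 * 3.22
= 0.7535 + 2.0479
= 2.8014 eV

2.8014


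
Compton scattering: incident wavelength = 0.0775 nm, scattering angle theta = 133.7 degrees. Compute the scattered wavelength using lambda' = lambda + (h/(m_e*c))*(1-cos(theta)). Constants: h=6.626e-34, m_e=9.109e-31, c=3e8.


Compton wavelength: h/(m_e*c) = 2.4247e-12 m
d_lambda = 2.4247e-12 * (1 - cos(133.7 deg))
= 2.4247e-12 * 1.690882
= 4.0999e-12 m = 0.0041 nm
lambda' = 0.0775 + 0.0041
= 0.0816 nm

0.0816


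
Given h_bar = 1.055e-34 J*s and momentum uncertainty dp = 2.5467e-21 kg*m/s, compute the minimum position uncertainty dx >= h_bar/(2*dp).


dx = h_bar / (2 * dp)
= 1.055e-34 / (2 * 2.5467e-21)
= 1.055e-34 / 5.0934e-21
= 2.0713e-14 m

2.0713e-14


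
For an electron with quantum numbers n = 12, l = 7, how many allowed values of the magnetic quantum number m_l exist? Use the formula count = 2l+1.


m_l ranges from -l to +l in integer steps
So m_l goes from -7 to +7
Count = 2l + 1 = 2*7 + 1
= 15

15


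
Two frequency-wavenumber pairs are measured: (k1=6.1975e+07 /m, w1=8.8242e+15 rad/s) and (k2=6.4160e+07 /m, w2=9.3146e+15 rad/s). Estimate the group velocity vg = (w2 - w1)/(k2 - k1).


vg = (w2 - w1) / (k2 - k1)
= (9.3146e+15 - 8.8242e+15) / (6.4160e+07 - 6.1975e+07)
= 4.9040e+14 / 2.1850e+06
= 2.2444e+08 m/s

2.2444e+08


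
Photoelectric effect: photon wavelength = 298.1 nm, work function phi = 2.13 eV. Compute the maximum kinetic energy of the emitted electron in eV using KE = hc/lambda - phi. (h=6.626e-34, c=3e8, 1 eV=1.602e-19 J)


E_photon = hc / lambda
= (6.626e-34)(3e8) / (298.1e-9)
= 6.6682e-19 J
= 4.1624 eV
KE = E_photon - phi
= 4.1624 - 2.13
= 2.0324 eV

2.0324


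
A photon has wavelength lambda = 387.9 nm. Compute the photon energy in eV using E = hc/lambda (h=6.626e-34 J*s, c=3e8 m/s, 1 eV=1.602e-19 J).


E = hc / lambda
= (6.626e-34)(3e8) / (387.9e-9)
= 1.9878e-25 / 3.8790e-07
= 5.1245e-19 J
Converting to eV: 5.1245e-19 / 1.602e-19
= 3.1988 eV

3.1988


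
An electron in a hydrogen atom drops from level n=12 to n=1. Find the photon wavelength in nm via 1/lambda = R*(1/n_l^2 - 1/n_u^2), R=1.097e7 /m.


1/lambda = R * (1/n_l^2 - 1/n_u^2)
= 1.097e7 * (1/1^2 - 1/12^2)
= 1.097e7 * (1.0 - 0.006944)
= 1.097e7 * 0.993056
= 1.0894e+07 /m
lambda = 1 / 1.0894e+07 = 91.7952 nm

91.7952


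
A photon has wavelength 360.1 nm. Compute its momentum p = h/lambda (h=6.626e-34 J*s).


p = h / lambda
= 6.626e-34 / (360.1e-9)
= 6.626e-34 / 3.6010e-07
= 1.8400e-27 kg*m/s

1.8400e-27


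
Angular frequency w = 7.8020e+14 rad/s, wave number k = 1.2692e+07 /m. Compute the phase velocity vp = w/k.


vp = w / k
= 7.8020e+14 / 1.2692e+07
= 6.1472e+07 m/s

6.1472e+07


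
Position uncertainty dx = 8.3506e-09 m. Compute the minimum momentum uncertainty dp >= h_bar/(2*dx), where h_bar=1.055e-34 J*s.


dp = h_bar / (2 * dx)
= 1.055e-34 / (2 * 8.3506e-09)
= 1.055e-34 / 1.6701e-08
= 6.3169e-27 kg*m/s

6.3169e-27


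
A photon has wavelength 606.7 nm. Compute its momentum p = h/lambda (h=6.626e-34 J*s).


p = h / lambda
= 6.626e-34 / (606.7e-9)
= 6.626e-34 / 6.0670e-07
= 1.0921e-27 kg*m/s

1.0921e-27


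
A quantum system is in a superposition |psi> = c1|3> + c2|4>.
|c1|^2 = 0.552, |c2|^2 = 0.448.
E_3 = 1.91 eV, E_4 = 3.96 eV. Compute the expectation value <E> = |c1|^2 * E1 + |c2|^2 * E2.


<E> = |c1|^2 * E1 + |c2|^2 * E2
= 0.552 * 1.91 + 0.448 * 3.96
= 1.0543 + 1.7741
= 2.8284 eV

2.8284


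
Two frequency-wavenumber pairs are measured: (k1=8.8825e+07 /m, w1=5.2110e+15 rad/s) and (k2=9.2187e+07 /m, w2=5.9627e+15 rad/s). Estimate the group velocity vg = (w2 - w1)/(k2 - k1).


vg = (w2 - w1) / (k2 - k1)
= (5.9627e+15 - 5.2110e+15) / (9.2187e+07 - 8.8825e+07)
= 7.5170e+14 / 3.3620e+06
= 2.2359e+08 m/s

2.2359e+08


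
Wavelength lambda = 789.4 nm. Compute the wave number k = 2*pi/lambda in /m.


k = 2 * pi / lambda
= 6.2832 / (789.4e-9)
= 6.2832 / 7.8940e-07
= 7.9594e+06 /m

7.9594e+06


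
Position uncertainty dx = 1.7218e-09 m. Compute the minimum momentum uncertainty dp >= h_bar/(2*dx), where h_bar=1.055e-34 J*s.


dp = h_bar / (2 * dx)
= 1.055e-34 / (2 * 1.7218e-09)
= 1.055e-34 / 3.4436e-09
= 3.0637e-26 kg*m/s

3.0637e-26


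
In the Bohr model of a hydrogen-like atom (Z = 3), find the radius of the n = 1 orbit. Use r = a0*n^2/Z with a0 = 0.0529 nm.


r = a0 * n^2 / Z
= 0.0529 * 1^2 / 3
= 0.0529 * 1 / 3
= 0.0176 nm

0.0176


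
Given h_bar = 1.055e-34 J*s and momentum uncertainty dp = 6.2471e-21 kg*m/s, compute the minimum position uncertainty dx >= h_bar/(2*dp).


dx = h_bar / (2 * dp)
= 1.055e-34 / (2 * 6.2471e-21)
= 1.055e-34 / 1.2494e-20
= 8.4439e-15 m

8.4439e-15


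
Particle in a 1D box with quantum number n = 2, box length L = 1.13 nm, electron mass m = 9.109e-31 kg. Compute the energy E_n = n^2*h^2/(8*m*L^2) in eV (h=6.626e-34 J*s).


E = n^2 * h^2 / (8 * m * L^2)
= 2^2 * (6.626e-34)^2 / (8 * 9.109e-31 * (1.13e-9)^2)
= 4 * 4.3904e-67 / (8 * 9.109e-31 * 1.2769e-18)
= 1.8873e-19 J
= 1.1781 eV

1.1781


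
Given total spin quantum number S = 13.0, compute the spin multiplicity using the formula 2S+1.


Spin multiplicity = 2S + 1
= 2 * 13.0 + 1
= 26.0 + 1
= 27

27


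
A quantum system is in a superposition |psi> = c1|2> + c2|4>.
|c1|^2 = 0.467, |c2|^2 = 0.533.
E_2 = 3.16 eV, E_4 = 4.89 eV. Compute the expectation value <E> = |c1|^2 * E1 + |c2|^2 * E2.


<E> = |c1|^2 * E1 + |c2|^2 * E2
= 0.467 * 3.16 + 0.533 * 4.89
= 1.4757 + 2.6064
= 4.0821 eV

4.0821


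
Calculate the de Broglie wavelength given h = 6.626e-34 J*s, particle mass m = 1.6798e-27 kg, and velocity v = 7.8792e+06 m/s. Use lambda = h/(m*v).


lambda = h / (m * v)
= 6.626e-34 / (1.6798e-27 * 7.8792e+06)
= 6.626e-34 / 1.3235e-20
= 5.0062e-14 m

5.0062e-14


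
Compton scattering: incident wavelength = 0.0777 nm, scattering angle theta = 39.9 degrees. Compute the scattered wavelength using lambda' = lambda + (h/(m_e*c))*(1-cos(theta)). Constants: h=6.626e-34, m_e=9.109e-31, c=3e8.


Compton wavelength: h/(m_e*c) = 2.4247e-12 m
d_lambda = 2.4247e-12 * (1 - cos(39.9 deg))
= 2.4247e-12 * 0.232835
= 5.6456e-13 m = 0.000565 nm
lambda' = 0.0777 + 0.000565
= 0.078265 nm

0.078265


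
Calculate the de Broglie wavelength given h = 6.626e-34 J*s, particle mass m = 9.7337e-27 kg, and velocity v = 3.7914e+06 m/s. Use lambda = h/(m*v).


lambda = h / (m * v)
= 6.626e-34 / (9.7337e-27 * 3.7914e+06)
= 6.626e-34 / 3.6904e-20
= 1.7955e-14 m

1.7955e-14


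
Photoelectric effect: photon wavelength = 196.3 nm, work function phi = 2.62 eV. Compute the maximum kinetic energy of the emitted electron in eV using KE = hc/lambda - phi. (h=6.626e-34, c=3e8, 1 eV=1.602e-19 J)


E_photon = hc / lambda
= (6.626e-34)(3e8) / (196.3e-9)
= 1.0126e-18 J
= 6.3211 eV
KE = E_photon - phi
= 6.3211 - 2.62
= 3.7011 eV

3.7011


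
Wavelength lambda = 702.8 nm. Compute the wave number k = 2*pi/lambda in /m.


k = 2 * pi / lambda
= 6.2832 / (702.8e-9)
= 6.2832 / 7.0280e-07
= 8.9402e+06 /m

8.9402e+06


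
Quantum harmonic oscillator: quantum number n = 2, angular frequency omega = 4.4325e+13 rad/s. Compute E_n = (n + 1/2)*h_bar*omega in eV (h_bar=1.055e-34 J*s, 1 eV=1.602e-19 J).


E = (n + 1/2) * h_bar * omega
= (2 + 0.5) * 1.055e-34 * 4.4325e+13
= 2.5 * 4.6763e-21
= 1.1691e-20 J
= 0.073 eV

0.073


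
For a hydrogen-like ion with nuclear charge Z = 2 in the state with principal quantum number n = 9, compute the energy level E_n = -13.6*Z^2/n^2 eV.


E_n = -13.6 * Z^2 / n^2
= -13.6 * 2^2 / 9^2
= -13.6 * 4 / 81
= -0.6716 eV

-0.6716


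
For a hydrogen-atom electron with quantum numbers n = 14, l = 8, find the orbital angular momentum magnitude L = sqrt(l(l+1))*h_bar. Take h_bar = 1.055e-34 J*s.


L = sqrt(l*(l+1)) * h_bar
= sqrt(8 * 9) * 1.055e-34
= sqrt(72) * 1.055e-34
= 8.4853 * 1.055e-34
= 8.9520e-34 J*s

8.9520e-34


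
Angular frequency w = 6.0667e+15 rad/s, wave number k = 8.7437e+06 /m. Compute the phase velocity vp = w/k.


vp = w / k
= 6.0667e+15 / 8.7437e+06
= 6.9384e+08 m/s

6.9384e+08


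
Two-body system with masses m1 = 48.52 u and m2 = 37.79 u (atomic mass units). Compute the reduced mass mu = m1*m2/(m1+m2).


mu = m1 * m2 / (m1 + m2)
= 48.52 * 37.79 / (48.52 + 37.79)
= 1833.5708 / 86.31
= 21.244 u

21.244


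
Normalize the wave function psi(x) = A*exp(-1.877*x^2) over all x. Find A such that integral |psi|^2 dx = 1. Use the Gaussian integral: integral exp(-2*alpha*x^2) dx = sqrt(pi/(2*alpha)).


integral |psi|^2 dx = A^2 * sqrt(pi/(2*alpha)) = 1
A^2 = sqrt(2*alpha/pi)
= sqrt(2 * 1.877 / pi)
= 1.093131
A = sqrt(1.093131)
= 1.0455

1.0455


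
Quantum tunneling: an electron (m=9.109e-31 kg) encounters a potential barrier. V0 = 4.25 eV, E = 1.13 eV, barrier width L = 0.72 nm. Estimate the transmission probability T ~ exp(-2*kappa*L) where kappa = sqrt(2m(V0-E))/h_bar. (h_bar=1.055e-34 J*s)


V0 - E = 3.12 eV = 4.9982e-19 J
kappa = sqrt(2 * m * (V0-E)) / h_bar
= sqrt(2 * 9.109e-31 * 4.9982e-19) / 1.055e-34
= 9.0450e+09 /m
2*kappa*L = 2 * 9.0450e+09 * 0.72e-9
= 13.0247
T = exp(-13.0247) = 2.205103e-06

2.205103e-06


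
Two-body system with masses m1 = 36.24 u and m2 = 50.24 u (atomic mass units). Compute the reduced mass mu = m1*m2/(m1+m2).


mu = m1 * m2 / (m1 + m2)
= 36.24 * 50.24 / (36.24 + 50.24)
= 1820.6976 / 86.48
= 21.0534 u

21.0534


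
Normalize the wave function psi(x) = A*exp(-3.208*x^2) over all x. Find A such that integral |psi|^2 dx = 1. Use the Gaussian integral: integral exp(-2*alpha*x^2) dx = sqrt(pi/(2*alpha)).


integral |psi|^2 dx = A^2 * sqrt(pi/(2*alpha)) = 1
A^2 = sqrt(2*alpha/pi)
= sqrt(2 * 3.208 / pi)
= 1.429082
A = sqrt(1.429082)
= 1.1954

1.1954


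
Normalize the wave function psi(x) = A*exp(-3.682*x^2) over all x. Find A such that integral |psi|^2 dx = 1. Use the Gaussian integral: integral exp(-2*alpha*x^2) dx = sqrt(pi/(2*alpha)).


integral |psi|^2 dx = A^2 * sqrt(pi/(2*alpha)) = 1
A^2 = sqrt(2*alpha/pi)
= sqrt(2 * 3.682 / pi)
= 1.531024
A = sqrt(1.531024)
= 1.2373

1.2373


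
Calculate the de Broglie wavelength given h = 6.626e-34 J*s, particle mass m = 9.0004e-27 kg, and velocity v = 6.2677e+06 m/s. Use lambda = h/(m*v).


lambda = h / (m * v)
= 6.626e-34 / (9.0004e-27 * 6.2677e+06)
= 6.626e-34 / 5.6412e-20
= 1.1746e-14 m

1.1746e-14


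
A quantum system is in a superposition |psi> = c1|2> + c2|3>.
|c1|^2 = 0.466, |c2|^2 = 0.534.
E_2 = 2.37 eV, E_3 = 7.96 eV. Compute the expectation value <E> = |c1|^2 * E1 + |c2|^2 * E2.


<E> = |c1|^2 * E1 + |c2|^2 * E2
= 0.466 * 2.37 + 0.534 * 7.96
= 1.1044 + 4.2506
= 5.3551 eV

5.3551


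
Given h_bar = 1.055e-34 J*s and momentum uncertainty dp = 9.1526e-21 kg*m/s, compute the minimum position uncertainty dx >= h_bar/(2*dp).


dx = h_bar / (2 * dp)
= 1.055e-34 / (2 * 9.1526e-21)
= 1.055e-34 / 1.8305e-20
= 5.7634e-15 m

5.7634e-15


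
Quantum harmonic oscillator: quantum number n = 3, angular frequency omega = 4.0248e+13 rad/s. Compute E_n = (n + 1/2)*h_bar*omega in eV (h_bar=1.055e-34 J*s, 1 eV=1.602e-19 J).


E = (n + 1/2) * h_bar * omega
= (3 + 0.5) * 1.055e-34 * 4.0248e+13
= 3.5 * 4.2462e-21
= 1.4862e-20 J
= 0.0928 eV

0.0928


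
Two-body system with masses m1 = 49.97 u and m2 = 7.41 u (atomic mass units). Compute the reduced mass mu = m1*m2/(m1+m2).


mu = m1 * m2 / (m1 + m2)
= 49.97 * 7.41 / (49.97 + 7.41)
= 370.2777 / 57.38
= 6.4531 u

6.4531


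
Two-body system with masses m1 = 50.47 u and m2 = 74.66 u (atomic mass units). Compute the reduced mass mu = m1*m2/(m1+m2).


mu = m1 * m2 / (m1 + m2)
= 50.47 * 74.66 / (50.47 + 74.66)
= 3768.0902 / 125.13
= 30.1134 u

30.1134


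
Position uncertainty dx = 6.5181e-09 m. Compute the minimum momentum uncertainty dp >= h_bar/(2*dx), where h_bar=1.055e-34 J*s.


dp = h_bar / (2 * dx)
= 1.055e-34 / (2 * 6.5181e-09)
= 1.055e-34 / 1.3036e-08
= 8.0928e-27 kg*m/s

8.0928e-27


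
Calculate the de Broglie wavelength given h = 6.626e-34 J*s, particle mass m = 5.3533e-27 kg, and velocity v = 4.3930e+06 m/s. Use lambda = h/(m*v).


lambda = h / (m * v)
= 6.626e-34 / (5.3533e-27 * 4.3930e+06)
= 6.626e-34 / 2.3517e-20
= 2.8175e-14 m

2.8175e-14


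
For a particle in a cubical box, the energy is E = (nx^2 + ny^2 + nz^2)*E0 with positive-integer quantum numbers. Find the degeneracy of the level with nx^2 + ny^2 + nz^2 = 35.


Enumerate all (nx, ny, nz) with nx^2 + ny^2 + nz^2 = 35:
(1,3,5)
(1,5,3)
(3,1,5)
(3,5,1)
(5,1,3)
(5,3,1)
Total degeneracy = 6

6


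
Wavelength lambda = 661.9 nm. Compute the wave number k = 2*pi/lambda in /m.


k = 2 * pi / lambda
= 6.2832 / (661.9e-9)
= 6.2832 / 6.6190e-07
= 9.4927e+06 /m

9.4927e+06


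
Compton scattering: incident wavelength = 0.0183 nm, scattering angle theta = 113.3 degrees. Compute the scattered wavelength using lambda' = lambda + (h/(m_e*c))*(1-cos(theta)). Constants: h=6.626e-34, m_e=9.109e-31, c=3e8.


Compton wavelength: h/(m_e*c) = 2.4247e-12 m
d_lambda = 2.4247e-12 * (1 - cos(113.3 deg))
= 2.4247e-12 * 1.395546
= 3.3838e-12 m = 0.003384 nm
lambda' = 0.0183 + 0.003384
= 0.021684 nm

0.021684


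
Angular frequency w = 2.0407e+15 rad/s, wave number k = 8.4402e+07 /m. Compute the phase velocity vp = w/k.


vp = w / k
= 2.0407e+15 / 8.4402e+07
= 2.4178e+07 m/s

2.4178e+07


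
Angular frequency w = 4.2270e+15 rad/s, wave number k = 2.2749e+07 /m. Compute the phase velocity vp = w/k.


vp = w / k
= 4.2270e+15 / 2.2749e+07
= 1.8581e+08 m/s

1.8581e+08


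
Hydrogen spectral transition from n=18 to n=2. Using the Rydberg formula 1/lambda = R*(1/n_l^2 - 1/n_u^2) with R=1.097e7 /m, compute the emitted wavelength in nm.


1/lambda = R * (1/n_l^2 - 1/n_u^2)
= 1.097e7 * (1/2^2 - 1/18^2)
= 1.097e7 * (0.25 - 0.003086)
= 1.097e7 * 0.246914
= 2.7086e+06 /m
lambda = 1 / 2.7086e+06 = 369.1887 nm

369.1887


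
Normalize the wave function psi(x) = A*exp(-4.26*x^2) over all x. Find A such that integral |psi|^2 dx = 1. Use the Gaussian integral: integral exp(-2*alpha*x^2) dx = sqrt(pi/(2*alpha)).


integral |psi|^2 dx = A^2 * sqrt(pi/(2*alpha)) = 1
A^2 = sqrt(2*alpha/pi)
= sqrt(2 * 4.26 / pi)
= 1.646815
A = sqrt(1.646815)
= 1.2833

1.2833


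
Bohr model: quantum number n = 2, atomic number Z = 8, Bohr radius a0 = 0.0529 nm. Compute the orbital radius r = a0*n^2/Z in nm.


r = a0 * n^2 / Z
= 0.0529 * 2^2 / 8
= 0.0529 * 4 / 8
= 0.0265 nm

0.0265


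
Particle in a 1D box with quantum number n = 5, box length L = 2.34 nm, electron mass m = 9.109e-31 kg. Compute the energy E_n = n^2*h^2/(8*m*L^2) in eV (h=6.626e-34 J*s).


E = n^2 * h^2 / (8 * m * L^2)
= 5^2 * (6.626e-34)^2 / (8 * 9.109e-31 * (2.34e-9)^2)
= 25 * 4.3904e-67 / (8 * 9.109e-31 * 5.4756e-18)
= 2.7507e-19 J
= 1.7171 eV

1.7171


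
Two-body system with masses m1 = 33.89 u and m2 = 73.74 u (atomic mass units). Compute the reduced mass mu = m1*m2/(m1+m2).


mu = m1 * m2 / (m1 + m2)
= 33.89 * 73.74 / (33.89 + 73.74)
= 2499.0486 / 107.63
= 23.2189 u

23.2189


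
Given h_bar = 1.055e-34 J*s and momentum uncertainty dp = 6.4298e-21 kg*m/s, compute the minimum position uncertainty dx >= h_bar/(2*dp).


dx = h_bar / (2 * dp)
= 1.055e-34 / (2 * 6.4298e-21)
= 1.055e-34 / 1.2860e-20
= 8.2040e-15 m

8.2040e-15


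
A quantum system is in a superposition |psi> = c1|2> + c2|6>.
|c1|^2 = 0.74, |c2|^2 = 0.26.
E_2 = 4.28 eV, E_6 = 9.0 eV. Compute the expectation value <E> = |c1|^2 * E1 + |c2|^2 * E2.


<E> = |c1|^2 * E1 + |c2|^2 * E2
= 0.74 * 4.28 + 0.26 * 9.0
= 3.1672 + 2.34
= 5.5072 eV

5.5072


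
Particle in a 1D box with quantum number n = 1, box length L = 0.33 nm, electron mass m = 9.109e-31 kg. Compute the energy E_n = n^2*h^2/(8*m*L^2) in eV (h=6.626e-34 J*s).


E = n^2 * h^2 / (8 * m * L^2)
= 1^2 * (6.626e-34)^2 / (8 * 9.109e-31 * (0.33e-9)^2)
= 1 * 4.3904e-67 / (8 * 9.109e-31 * 1.0890e-19)
= 5.5324e-19 J
= 3.4534 eV

3.4534


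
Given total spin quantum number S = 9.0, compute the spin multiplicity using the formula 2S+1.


Spin multiplicity = 2S + 1
= 2 * 9.0 + 1
= 18.0 + 1
= 19

19


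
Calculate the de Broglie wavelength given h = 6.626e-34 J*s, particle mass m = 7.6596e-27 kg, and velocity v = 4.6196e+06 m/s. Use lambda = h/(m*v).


lambda = h / (m * v)
= 6.626e-34 / (7.6596e-27 * 4.6196e+06)
= 6.626e-34 / 3.5384e-20
= 1.8726e-14 m

1.8726e-14


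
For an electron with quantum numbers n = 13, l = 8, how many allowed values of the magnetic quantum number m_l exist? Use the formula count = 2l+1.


m_l ranges from -l to +l in integer steps
So m_l goes from -8 to +8
Count = 2l + 1 = 2*8 + 1
= 17

17


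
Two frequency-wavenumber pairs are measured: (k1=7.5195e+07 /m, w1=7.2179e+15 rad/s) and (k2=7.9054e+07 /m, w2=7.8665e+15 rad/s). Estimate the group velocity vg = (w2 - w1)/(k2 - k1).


vg = (w2 - w1) / (k2 - k1)
= (7.8665e+15 - 7.2179e+15) / (7.9054e+07 - 7.5195e+07)
= 6.4860e+14 / 3.8590e+06
= 1.6807e+08 m/s

1.6807e+08


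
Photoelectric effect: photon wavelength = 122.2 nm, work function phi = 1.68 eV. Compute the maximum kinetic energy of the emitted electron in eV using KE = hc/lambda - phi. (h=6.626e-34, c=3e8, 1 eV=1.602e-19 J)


E_photon = hc / lambda
= (6.626e-34)(3e8) / (122.2e-9)
= 1.6267e-18 J
= 10.154 eV
KE = E_photon - phi
= 10.154 - 1.68
= 8.474 eV

8.474


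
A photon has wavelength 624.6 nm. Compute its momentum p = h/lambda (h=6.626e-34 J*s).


p = h / lambda
= 6.626e-34 / (624.6e-9)
= 6.626e-34 / 6.2460e-07
= 1.0608e-27 kg*m/s

1.0608e-27


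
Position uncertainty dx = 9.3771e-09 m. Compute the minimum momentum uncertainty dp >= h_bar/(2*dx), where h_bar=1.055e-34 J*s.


dp = h_bar / (2 * dx)
= 1.055e-34 / (2 * 9.3771e-09)
= 1.055e-34 / 1.8754e-08
= 5.6254e-27 kg*m/s

5.6254e-27


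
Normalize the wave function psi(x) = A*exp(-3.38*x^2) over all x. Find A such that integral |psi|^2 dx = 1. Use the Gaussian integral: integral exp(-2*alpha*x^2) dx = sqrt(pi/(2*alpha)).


integral |psi|^2 dx = A^2 * sqrt(pi/(2*alpha)) = 1
A^2 = sqrt(2*alpha/pi)
= sqrt(2 * 3.38 / pi)
= 1.466893
A = sqrt(1.466893)
= 1.2112

1.2112


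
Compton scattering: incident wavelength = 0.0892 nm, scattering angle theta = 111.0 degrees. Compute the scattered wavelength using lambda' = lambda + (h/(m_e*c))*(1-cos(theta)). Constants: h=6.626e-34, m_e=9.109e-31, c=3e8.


Compton wavelength: h/(m_e*c) = 2.4247e-12 m
d_lambda = 2.4247e-12 * (1 - cos(111.0 deg))
= 2.4247e-12 * 1.358368
= 3.2936e-12 m = 0.003294 nm
lambda' = 0.0892 + 0.003294
= 0.092494 nm

0.092494


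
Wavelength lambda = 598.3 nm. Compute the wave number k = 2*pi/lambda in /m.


k = 2 * pi / lambda
= 6.2832 / (598.3e-9)
= 6.2832 / 5.9830e-07
= 1.0502e+07 /m

1.0502e+07


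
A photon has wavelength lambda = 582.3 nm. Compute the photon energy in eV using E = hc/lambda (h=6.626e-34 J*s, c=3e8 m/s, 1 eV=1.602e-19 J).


E = hc / lambda
= (6.626e-34)(3e8) / (582.3e-9)
= 1.9878e-25 / 5.8230e-07
= 3.4137e-19 J
Converting to eV: 3.4137e-19 / 1.602e-19
= 2.1309 eV

2.1309


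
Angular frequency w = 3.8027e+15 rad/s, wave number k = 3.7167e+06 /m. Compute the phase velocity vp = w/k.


vp = w / k
= 3.8027e+15 / 3.7167e+06
= 1.0231e+09 m/s

1.0231e+09


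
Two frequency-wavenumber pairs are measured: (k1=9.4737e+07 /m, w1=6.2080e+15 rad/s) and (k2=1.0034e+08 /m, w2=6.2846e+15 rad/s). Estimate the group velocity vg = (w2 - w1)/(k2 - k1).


vg = (w2 - w1) / (k2 - k1)
= (6.2846e+15 - 6.2080e+15) / (1.0034e+08 - 9.4737e+07)
= 7.6600e+13 / 5.6030e+06
= 1.3671e+07 m/s

1.3671e+07


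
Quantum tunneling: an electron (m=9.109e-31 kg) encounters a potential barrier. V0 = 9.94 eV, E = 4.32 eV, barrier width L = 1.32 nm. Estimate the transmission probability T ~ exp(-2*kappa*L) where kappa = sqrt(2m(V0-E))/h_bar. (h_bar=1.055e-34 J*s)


V0 - E = 5.62 eV = 9.0032e-19 J
kappa = sqrt(2 * m * (V0-E)) / h_bar
= sqrt(2 * 9.109e-31 * 9.0032e-19) / 1.055e-34
= 1.2139e+10 /m
2*kappa*L = 2 * 1.2139e+10 * 1.32e-9
= 32.048
T = exp(-32.048) = 1.207038e-14

1.207038e-14


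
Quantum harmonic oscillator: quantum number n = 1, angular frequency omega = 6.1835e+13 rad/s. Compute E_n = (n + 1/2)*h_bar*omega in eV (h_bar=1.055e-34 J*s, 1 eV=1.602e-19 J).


E = (n + 1/2) * h_bar * omega
= (1 + 0.5) * 1.055e-34 * 6.1835e+13
= 1.5 * 6.5236e-21
= 9.7854e-21 J
= 0.0611 eV

0.0611


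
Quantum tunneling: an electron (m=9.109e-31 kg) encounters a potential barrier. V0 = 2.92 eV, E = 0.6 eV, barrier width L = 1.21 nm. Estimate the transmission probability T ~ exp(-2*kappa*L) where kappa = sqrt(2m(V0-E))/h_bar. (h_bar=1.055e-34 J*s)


V0 - E = 2.32 eV = 3.7166e-19 J
kappa = sqrt(2 * m * (V0-E)) / h_bar
= sqrt(2 * 9.109e-31 * 3.7166e-19) / 1.055e-34
= 7.7996e+09 /m
2*kappa*L = 2 * 7.7996e+09 * 1.21e-9
= 18.8751
T = exp(-18.8751) = 6.348374e-09

6.348374e-09


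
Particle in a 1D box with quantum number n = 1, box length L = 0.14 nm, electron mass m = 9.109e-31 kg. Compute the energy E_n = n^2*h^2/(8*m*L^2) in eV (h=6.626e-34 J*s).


E = n^2 * h^2 / (8 * m * L^2)
= 1^2 * (6.626e-34)^2 / (8 * 9.109e-31 * (0.14e-9)^2)
= 1 * 4.3904e-67 / (8 * 9.109e-31 * 1.9600e-20)
= 3.0739e-18 J
= 19.1877 eV

19.1877


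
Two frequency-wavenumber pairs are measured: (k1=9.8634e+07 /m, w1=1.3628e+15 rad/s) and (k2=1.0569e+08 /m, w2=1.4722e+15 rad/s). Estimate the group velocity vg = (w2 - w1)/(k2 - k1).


vg = (w2 - w1) / (k2 - k1)
= (1.4722e+15 - 1.3628e+15) / (1.0569e+08 - 9.8634e+07)
= 1.0940e+14 / 7.0560e+06
= 1.5505e+07 m/s

1.5505e+07


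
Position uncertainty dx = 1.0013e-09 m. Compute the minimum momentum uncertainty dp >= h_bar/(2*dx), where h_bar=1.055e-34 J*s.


dp = h_bar / (2 * dx)
= 1.055e-34 / (2 * 1.0013e-09)
= 1.055e-34 / 2.0026e-09
= 5.2682e-26 kg*m/s

5.2682e-26


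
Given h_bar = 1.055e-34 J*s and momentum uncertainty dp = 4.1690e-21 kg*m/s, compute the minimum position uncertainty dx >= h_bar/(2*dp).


dx = h_bar / (2 * dp)
= 1.055e-34 / (2 * 4.1690e-21)
= 1.055e-34 / 8.3380e-21
= 1.2653e-14 m

1.2653e-14


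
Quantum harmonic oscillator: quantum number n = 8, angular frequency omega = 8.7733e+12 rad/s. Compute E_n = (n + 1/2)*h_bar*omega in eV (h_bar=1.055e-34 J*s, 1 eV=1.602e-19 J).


E = (n + 1/2) * h_bar * omega
= (8 + 0.5) * 1.055e-34 * 8.7733e+12
= 8.5 * 9.2558e-22
= 7.8675e-21 J
= 0.0491 eV

0.0491


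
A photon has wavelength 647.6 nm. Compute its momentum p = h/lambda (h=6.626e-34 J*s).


p = h / lambda
= 6.626e-34 / (647.6e-9)
= 6.626e-34 / 6.4760e-07
= 1.0232e-27 kg*m/s

1.0232e-27


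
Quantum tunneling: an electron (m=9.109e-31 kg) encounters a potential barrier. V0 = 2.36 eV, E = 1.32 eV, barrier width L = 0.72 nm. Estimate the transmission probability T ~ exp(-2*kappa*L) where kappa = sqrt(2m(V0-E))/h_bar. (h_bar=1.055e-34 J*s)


V0 - E = 1.04 eV = 1.6661e-19 J
kappa = sqrt(2 * m * (V0-E)) / h_bar
= sqrt(2 * 9.109e-31 * 1.6661e-19) / 1.055e-34
= 5.2221e+09 /m
2*kappa*L = 2 * 5.2221e+09 * 0.72e-9
= 7.5198
T = exp(-7.5198) = 5.422221e-04

5.422221e-04


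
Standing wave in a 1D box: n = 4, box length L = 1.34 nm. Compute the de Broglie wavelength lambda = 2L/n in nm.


lambda = 2L / n
= 2 * 1.34 / 4
= 2.68 / 4
= 0.67 nm

0.67


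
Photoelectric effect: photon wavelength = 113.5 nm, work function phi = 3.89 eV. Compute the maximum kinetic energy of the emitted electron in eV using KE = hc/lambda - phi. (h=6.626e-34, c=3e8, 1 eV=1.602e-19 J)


E_photon = hc / lambda
= (6.626e-34)(3e8) / (113.5e-9)
= 1.7514e-18 J
= 10.9324 eV
KE = E_photon - phi
= 10.9324 - 3.89
= 7.0424 eV

7.0424


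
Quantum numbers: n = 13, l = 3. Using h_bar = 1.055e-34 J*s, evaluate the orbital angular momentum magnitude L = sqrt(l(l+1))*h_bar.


L = sqrt(l*(l+1)) * h_bar
= sqrt(3 * 4) * 1.055e-34
= sqrt(12) * 1.055e-34
= 3.4641 * 1.055e-34
= 3.6546e-34 J*s

3.6546e-34


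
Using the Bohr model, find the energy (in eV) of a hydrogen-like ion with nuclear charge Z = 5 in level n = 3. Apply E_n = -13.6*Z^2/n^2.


E_n = -13.6 * Z^2 / n^2
= -13.6 * 5^2 / 3^2
= -13.6 * 25 / 9
= -37.7778 eV

-37.7778


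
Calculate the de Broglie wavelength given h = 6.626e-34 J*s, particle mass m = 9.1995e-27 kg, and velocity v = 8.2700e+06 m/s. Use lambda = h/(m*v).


lambda = h / (m * v)
= 6.626e-34 / (9.1995e-27 * 8.2700e+06)
= 6.626e-34 / 7.6080e-20
= 8.7093e-15 m

8.7093e-15


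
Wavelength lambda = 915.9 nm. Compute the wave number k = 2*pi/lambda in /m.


k = 2 * pi / lambda
= 6.2832 / (915.9e-9)
= 6.2832 / 9.1590e-07
= 6.8601e+06 /m

6.8601e+06


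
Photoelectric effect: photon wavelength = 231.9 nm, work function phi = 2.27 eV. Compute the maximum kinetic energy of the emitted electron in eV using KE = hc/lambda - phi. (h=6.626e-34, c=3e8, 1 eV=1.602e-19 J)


E_photon = hc / lambda
= (6.626e-34)(3e8) / (231.9e-9)
= 8.5718e-19 J
= 5.3507 eV
KE = E_photon - phi
= 5.3507 - 2.27
= 3.0807 eV

3.0807


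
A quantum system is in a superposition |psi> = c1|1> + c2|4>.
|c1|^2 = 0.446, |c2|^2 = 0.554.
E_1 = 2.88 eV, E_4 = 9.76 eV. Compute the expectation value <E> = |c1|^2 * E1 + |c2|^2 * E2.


<E> = |c1|^2 * E1 + |c2|^2 * E2
= 0.446 * 2.88 + 0.554 * 9.76
= 1.2845 + 5.407
= 6.6915 eV

6.6915


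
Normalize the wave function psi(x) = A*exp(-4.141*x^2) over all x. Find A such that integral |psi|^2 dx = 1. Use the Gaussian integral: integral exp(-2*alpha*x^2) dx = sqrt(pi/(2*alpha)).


integral |psi|^2 dx = A^2 * sqrt(pi/(2*alpha)) = 1
A^2 = sqrt(2*alpha/pi)
= sqrt(2 * 4.141 / pi)
= 1.623651
A = sqrt(1.623651)
= 1.2742

1.2742


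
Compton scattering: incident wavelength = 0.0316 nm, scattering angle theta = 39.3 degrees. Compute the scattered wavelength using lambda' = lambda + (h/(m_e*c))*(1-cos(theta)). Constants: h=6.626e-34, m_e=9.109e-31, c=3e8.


Compton wavelength: h/(m_e*c) = 2.4247e-12 m
d_lambda = 2.4247e-12 * (1 - cos(39.3 deg))
= 2.4247e-12 * 0.22616
= 5.4837e-13 m = 0.000548 nm
lambda' = 0.0316 + 0.000548
= 0.032148 nm

0.032148


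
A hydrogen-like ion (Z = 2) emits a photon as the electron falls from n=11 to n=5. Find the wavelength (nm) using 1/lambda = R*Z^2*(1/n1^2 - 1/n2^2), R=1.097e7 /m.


1/lambda = R * Z^2 * (1/n1^2 - 1/n2^2)
= 1.097e7 * 2^2 * (1/5^2 - 1/11^2)
= 1.097e7 * 4 * (0.04 - 0.008264)
= 1.3926e+06 /m
lambda = 1 / 1.3926e+06
= 718.1043 nm

718.1043


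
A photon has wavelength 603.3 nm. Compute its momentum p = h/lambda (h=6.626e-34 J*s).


p = h / lambda
= 6.626e-34 / (603.3e-9)
= 6.626e-34 / 6.0330e-07
= 1.0983e-27 kg*m/s

1.0983e-27


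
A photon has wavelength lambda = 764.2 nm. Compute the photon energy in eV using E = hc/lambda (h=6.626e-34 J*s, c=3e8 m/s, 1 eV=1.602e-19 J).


E = hc / lambda
= (6.626e-34)(3e8) / (764.2e-9)
= 1.9878e-25 / 7.6420e-07
= 2.6012e-19 J
Converting to eV: 2.6012e-19 / 1.602e-19
= 1.6237 eV

1.6237


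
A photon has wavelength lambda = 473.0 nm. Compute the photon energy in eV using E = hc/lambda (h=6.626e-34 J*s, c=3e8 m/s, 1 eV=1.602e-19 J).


E = hc / lambda
= (6.626e-34)(3e8) / (473.0e-9)
= 1.9878e-25 / 4.7300e-07
= 4.2025e-19 J
Converting to eV: 4.2025e-19 / 1.602e-19
= 2.6233 eV

2.6233


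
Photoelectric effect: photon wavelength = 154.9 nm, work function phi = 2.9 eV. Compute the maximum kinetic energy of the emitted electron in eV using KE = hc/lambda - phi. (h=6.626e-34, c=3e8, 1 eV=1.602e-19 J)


E_photon = hc / lambda
= (6.626e-34)(3e8) / (154.9e-9)
= 1.2833e-18 J
= 8.0105 eV
KE = E_photon - phi
= 8.0105 - 2.9
= 5.1105 eV

5.1105


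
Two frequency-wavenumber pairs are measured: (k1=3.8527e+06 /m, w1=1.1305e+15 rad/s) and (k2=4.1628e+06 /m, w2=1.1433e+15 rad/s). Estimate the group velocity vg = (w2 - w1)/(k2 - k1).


vg = (w2 - w1) / (k2 - k1)
= (1.1433e+15 - 1.1305e+15) / (4.1628e+06 - 3.8527e+06)
= 1.2800e+13 / 3.1010e+05
= 4.1277e+07 m/s

4.1277e+07


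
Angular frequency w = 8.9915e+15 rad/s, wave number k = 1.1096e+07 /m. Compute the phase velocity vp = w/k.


vp = w / k
= 8.9915e+15 / 1.1096e+07
= 8.1034e+08 m/s

8.1034e+08


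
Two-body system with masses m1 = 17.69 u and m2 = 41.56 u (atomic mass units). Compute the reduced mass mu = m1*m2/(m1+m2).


mu = m1 * m2 / (m1 + m2)
= 17.69 * 41.56 / (17.69 + 41.56)
= 735.1964 / 59.25
= 12.4084 u

12.4084


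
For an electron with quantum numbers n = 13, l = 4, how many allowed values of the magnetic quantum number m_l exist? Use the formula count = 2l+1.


m_l ranges from -l to +l in integer steps
So m_l goes from -4 to +4
Count = 2l + 1 = 2*4 + 1
= 9

9


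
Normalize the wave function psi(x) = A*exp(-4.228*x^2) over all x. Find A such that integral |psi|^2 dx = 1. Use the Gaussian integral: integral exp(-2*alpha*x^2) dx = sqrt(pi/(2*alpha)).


integral |psi|^2 dx = A^2 * sqrt(pi/(2*alpha)) = 1
A^2 = sqrt(2*alpha/pi)
= sqrt(2 * 4.228 / pi)
= 1.640618
A = sqrt(1.640618)
= 1.2809

1.2809


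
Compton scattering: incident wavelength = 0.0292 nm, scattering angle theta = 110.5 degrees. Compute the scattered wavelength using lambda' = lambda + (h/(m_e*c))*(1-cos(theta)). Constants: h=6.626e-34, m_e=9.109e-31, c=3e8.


Compton wavelength: h/(m_e*c) = 2.4247e-12 m
d_lambda = 2.4247e-12 * (1 - cos(110.5 deg))
= 2.4247e-12 * 1.350207
= 3.2739e-12 m = 0.003274 nm
lambda' = 0.0292 + 0.003274
= 0.032474 nm

0.032474


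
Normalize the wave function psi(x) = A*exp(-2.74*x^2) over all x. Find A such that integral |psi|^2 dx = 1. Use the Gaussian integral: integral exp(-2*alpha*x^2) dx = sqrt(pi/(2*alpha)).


integral |psi|^2 dx = A^2 * sqrt(pi/(2*alpha)) = 1
A^2 = sqrt(2*alpha/pi)
= sqrt(2 * 2.74 / pi)
= 1.320734
A = sqrt(1.320734)
= 1.1492

1.1492


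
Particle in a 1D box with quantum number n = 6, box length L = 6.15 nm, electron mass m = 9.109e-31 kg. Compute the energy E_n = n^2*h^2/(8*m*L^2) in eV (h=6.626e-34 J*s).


E = n^2 * h^2 / (8 * m * L^2)
= 6^2 * (6.626e-34)^2 / (8 * 9.109e-31 * (6.15e-9)^2)
= 36 * 4.3904e-67 / (8 * 9.109e-31 * 3.7823e-17)
= 5.7345e-20 J
= 0.358 eV

0.358


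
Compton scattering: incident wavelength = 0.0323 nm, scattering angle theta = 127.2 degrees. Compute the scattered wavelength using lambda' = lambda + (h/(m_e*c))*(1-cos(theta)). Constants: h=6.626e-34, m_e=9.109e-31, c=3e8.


Compton wavelength: h/(m_e*c) = 2.4247e-12 m
d_lambda = 2.4247e-12 * (1 - cos(127.2 deg))
= 2.4247e-12 * 1.604599
= 3.8907e-12 m = 0.003891 nm
lambda' = 0.0323 + 0.003891
= 0.036191 nm

0.036191


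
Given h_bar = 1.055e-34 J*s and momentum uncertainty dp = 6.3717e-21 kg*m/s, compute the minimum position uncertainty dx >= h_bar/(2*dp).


dx = h_bar / (2 * dp)
= 1.055e-34 / (2 * 6.3717e-21)
= 1.055e-34 / 1.2743e-20
= 8.2788e-15 m

8.2788e-15


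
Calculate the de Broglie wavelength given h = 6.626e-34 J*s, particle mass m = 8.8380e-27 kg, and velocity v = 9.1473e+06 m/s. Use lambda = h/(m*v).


lambda = h / (m * v)
= 6.626e-34 / (8.8380e-27 * 9.1473e+06)
= 6.626e-34 / 8.0844e-20
= 8.1960e-15 m

8.1960e-15


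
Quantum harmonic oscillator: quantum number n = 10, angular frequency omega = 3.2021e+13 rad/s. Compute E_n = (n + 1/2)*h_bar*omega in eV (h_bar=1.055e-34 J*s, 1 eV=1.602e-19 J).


E = (n + 1/2) * h_bar * omega
= (10 + 0.5) * 1.055e-34 * 3.2021e+13
= 10.5 * 3.3782e-21
= 3.5471e-20 J
= 0.2214 eV

0.2214


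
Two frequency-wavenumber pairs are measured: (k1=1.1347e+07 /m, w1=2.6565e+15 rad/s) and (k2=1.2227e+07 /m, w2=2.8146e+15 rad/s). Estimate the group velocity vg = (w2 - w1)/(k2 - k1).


vg = (w2 - w1) / (k2 - k1)
= (2.8146e+15 - 2.6565e+15) / (1.2227e+07 - 1.1347e+07)
= 1.5810e+14 / 8.8000e+05
= 1.7966e+08 m/s

1.7966e+08


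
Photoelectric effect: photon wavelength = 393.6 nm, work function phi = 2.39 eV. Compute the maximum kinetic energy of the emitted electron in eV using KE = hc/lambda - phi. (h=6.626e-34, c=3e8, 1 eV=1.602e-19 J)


E_photon = hc / lambda
= (6.626e-34)(3e8) / (393.6e-9)
= 5.0503e-19 J
= 3.1525 eV
KE = E_photon - phi
= 3.1525 - 2.39
= 0.7625 eV

0.7625


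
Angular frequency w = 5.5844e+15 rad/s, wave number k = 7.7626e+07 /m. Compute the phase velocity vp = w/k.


vp = w / k
= 5.5844e+15 / 7.7626e+07
= 7.1940e+07 m/s

7.1940e+07


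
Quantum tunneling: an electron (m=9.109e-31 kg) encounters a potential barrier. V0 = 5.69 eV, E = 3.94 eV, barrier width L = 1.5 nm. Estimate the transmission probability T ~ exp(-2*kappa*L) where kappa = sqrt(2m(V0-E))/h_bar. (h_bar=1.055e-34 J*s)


V0 - E = 1.75 eV = 2.8035e-19 J
kappa = sqrt(2 * m * (V0-E)) / h_bar
= sqrt(2 * 9.109e-31 * 2.8035e-19) / 1.055e-34
= 6.7740e+09 /m
2*kappa*L = 2 * 6.7740e+09 * 1.5e-9
= 20.3221
T = exp(-20.3221) = 1.493506e-09

1.493506e-09


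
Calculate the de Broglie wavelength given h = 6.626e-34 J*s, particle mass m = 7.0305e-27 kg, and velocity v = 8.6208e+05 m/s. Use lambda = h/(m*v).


lambda = h / (m * v)
= 6.626e-34 / (7.0305e-27 * 8.6208e+05)
= 6.626e-34 / 6.0609e-21
= 1.0932e-13 m

1.0932e-13


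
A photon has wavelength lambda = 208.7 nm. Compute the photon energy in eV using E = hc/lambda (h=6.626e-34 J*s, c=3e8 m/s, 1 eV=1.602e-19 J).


E = hc / lambda
= (6.626e-34)(3e8) / (208.7e-9)
= 1.9878e-25 / 2.0870e-07
= 9.5247e-19 J
Converting to eV: 9.5247e-19 / 1.602e-19
= 5.9455 eV

5.9455


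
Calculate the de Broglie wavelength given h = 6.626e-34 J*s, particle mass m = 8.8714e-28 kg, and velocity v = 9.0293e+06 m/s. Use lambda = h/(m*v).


lambda = h / (m * v)
= 6.626e-34 / (8.8714e-28 * 9.0293e+06)
= 6.626e-34 / 8.0103e-21
= 8.2719e-14 m

8.2719e-14


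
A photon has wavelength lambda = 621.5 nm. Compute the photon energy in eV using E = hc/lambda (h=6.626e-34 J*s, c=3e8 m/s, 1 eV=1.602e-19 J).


E = hc / lambda
= (6.626e-34)(3e8) / (621.5e-9)
= 1.9878e-25 / 6.2150e-07
= 3.1984e-19 J
Converting to eV: 3.1984e-19 / 1.602e-19
= 1.9965 eV

1.9965


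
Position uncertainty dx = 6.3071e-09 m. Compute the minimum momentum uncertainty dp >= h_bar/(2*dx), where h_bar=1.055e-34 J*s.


dp = h_bar / (2 * dx)
= 1.055e-34 / (2 * 6.3071e-09)
= 1.055e-34 / 1.2614e-08
= 8.3636e-27 kg*m/s

8.3636e-27


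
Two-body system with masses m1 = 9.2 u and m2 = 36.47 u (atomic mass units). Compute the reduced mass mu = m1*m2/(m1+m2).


mu = m1 * m2 / (m1 + m2)
= 9.2 * 36.47 / (9.2 + 36.47)
= 335.524 / 45.67
= 7.3467 u

7.3467


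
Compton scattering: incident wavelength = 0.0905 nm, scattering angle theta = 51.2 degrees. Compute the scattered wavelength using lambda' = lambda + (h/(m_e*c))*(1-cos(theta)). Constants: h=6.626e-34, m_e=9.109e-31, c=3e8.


Compton wavelength: h/(m_e*c) = 2.4247e-12 m
d_lambda = 2.4247e-12 * (1 - cos(51.2 deg))
= 2.4247e-12 * 0.373396
= 9.0538e-13 m = 0.000905 nm
lambda' = 0.0905 + 0.000905
= 0.091405 nm

0.091405
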